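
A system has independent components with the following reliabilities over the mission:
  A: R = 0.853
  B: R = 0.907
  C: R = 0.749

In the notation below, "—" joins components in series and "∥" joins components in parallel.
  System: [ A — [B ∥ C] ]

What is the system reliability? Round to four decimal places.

0.8331

Parallel (B and C): 1 − (1 − 0.907000)(1 − 0.749000) = 0.976657
Series (A and [0.976657]): 0.853000 × 0.976657 = 0.8331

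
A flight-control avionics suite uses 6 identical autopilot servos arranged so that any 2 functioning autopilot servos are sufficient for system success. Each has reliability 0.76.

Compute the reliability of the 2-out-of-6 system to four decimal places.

R = Σ_{i=2}^{6} C(6,i) p^i (1−p)^{6−i} with p = 0.76
C(6,2)·0.76^2·0.24^4 = 0.028745
C(6,3)·0.76^3·0.24^3 = 0.121368
C(6,4)·0.76^4·0.24^2 = 0.288249
C(6,5)·0.76^5·0.24^1 = 0.365116
C(6,6)·0.76^6·0.24^0 = 0.192700
Sum = 0.9962

0.9962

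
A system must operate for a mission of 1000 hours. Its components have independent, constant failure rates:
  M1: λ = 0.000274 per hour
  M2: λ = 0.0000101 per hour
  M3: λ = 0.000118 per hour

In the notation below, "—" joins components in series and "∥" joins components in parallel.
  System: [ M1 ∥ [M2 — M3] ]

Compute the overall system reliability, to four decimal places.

R(M1) = exp(−0.000274 × 1000) = 0.760332
R(M2) = exp(−0.0000101 × 1000) = 0.989951
R(M3) = exp(−0.000118 × 1000) = 0.888696
Series (M2 and M3): 0.989951 × 0.888696 = 0.879765
Parallel (M1 and [0.879765]): 1 − (1 − 0.760332)(1 − 0.879765) = 0.9712

0.9712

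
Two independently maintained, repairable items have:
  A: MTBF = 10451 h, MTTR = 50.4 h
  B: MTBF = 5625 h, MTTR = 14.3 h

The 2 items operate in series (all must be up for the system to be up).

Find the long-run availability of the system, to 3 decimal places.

A(A) = MTBF/(MTBF+MTTR) = 10451/(10451+50.4) = 0.995201
A(B) = MTBF/(MTBF+MTTR) = 5625/(5625+14.3) = 0.997464
Series availability: 0.995201 × 0.997464 = 0.993

0.993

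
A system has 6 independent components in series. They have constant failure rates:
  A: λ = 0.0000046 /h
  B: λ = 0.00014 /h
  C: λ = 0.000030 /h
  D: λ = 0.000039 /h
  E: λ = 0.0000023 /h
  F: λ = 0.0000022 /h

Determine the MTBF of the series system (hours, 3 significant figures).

Series of exponential components: λ_sys = Σ λ_i
λ_sys = 0.0000046 + 0.00014 + 0.000030 + 0.000039 + 0.0000023 + 0.0000022 = 2.1810e-04 /h
MTBF = 1 / λ_sys = 4590 h

4590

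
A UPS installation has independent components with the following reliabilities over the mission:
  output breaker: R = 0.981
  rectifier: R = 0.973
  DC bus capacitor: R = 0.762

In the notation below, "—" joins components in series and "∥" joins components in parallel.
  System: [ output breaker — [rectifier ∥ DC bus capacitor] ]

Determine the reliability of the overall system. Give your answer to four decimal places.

0.9747

Parallel (rectifier and DC bus capacitor): 1 − (1 − 0.973000)(1 − 0.762000) = 0.993574
Series (output breaker and [0.993574]): 0.981000 × 0.993574 = 0.9747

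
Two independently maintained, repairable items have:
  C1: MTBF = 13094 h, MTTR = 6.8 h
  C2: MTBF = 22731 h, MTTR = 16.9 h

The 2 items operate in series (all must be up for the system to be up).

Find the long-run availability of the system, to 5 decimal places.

A(C1) = MTBF/(MTBF+MTTR) = 13094/(13094+6.8) = 0.999481
A(C2) = MTBF/(MTBF+MTTR) = 22731/(22731+16.9) = 0.999257
Series availability: 0.999481 × 0.999257 = 0.99874

0.99874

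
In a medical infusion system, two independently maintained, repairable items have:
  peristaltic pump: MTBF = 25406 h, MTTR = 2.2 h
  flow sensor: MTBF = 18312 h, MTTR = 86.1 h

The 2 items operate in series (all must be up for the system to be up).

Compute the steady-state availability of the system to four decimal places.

0.9952

A(peristaltic pump) = MTBF/(MTBF+MTTR) = 25406/(25406+2.2) = 0.999913
A(flow sensor) = MTBF/(MTBF+MTTR) = 18312/(18312+86.1) = 0.995320
Series availability: 0.999913 × 0.995320 = 0.9952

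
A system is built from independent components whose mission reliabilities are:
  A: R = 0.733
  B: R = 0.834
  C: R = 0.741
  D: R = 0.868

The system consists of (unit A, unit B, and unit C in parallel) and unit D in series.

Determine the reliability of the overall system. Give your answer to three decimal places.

0.858

Parallel (A, B, and C): 1 − (1 − 0.73300)(1 − 0.83400)(1 − 0.74100) = 0.98852
Series ([0.98852] and D): 0.98852 × 0.86800 = 0.858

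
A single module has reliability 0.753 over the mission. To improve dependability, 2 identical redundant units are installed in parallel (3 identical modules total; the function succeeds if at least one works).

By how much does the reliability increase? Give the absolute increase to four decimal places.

0.2319

R_before = 0.753
R_after = 1 − (1 − 0.753)^3 = 0.9849
ΔR = 0.9849 − 0.753 = 0.2319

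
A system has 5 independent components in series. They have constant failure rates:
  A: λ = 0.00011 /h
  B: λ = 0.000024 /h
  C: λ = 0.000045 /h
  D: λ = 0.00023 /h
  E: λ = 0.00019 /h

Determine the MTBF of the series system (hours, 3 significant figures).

1670

Series of exponential components: λ_sys = Σ λ_i
λ_sys = 0.00011 + 0.000024 + 0.000045 + 0.00023 + 0.00019 = 5.9900e-04 /h
MTBF = 1 / λ_sys = 1670 h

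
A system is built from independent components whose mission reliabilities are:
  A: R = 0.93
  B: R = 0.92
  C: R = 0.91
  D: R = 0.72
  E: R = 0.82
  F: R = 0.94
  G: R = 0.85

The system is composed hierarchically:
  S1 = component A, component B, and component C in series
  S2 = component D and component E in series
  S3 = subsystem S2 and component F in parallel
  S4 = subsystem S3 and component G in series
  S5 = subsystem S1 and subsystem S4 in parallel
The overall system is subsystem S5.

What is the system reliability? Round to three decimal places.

Series (A, B, and C): 0.93000 × 0.92000 × 0.91000 = 0.77860
Series (D and E): 0.72000 × 0.82000 = 0.59040
Parallel ([0.59040] and F): 1 − (1 − 0.59040)(1 − 0.94000) = 0.97542
Series ([0.97542] and G): 0.97542 × 0.85000 = 0.82911
Parallel ([0.77860] and [0.82911]): 1 − (1 − 0.77860)(1 − 0.82911) = 0.962

0.962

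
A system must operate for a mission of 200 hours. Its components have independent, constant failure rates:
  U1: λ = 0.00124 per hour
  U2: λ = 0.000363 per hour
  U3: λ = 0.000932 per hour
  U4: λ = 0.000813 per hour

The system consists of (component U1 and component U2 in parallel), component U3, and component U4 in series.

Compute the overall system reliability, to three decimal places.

R(U1) = exp(−0.00124 × 200) = 0.78036
R(U2) = exp(−0.000363 × 200) = 0.92997
R(U3) = exp(−0.000932 × 200) = 0.82994
R(U4) = exp(−0.000813 × 200) = 0.84993
Parallel (U1 and U2): 1 − (1 − 0.78036)(1 − 0.92997) = 0.98462
Series ([0.98462], U3, and U4): 0.98462 × 0.82994 × 0.84993 = 0.695

0.695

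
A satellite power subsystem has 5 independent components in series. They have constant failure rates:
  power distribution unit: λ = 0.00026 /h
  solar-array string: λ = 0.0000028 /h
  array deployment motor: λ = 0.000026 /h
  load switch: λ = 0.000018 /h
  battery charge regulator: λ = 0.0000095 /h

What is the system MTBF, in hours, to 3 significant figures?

Series of exponential components: λ_sys = Σ λ_i
λ_sys = 0.00026 + 0.0000028 + 0.000026 + 0.000018 + 0.0000095 = 3.1630e-04 /h
MTBF = 1 / λ_sys = 3160 h

3160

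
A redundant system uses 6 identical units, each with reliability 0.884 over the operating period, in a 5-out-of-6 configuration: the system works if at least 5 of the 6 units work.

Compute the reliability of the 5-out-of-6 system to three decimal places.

0.853

R = Σ_{i=5}^{6} C(6,i) p^i (1−p)^{6−i} with p = 0.884
C(6,5)·0.884^5·0.116^1 = 0.37573
C(6,6)·0.884^6·0.116^0 = 0.47721
Sum = 0.853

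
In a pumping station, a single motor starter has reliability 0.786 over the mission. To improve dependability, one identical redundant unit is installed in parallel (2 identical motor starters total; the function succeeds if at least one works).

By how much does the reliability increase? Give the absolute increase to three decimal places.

R_before = 0.786
R_after = 1 − (1 − 0.786)^2 = 0.954
ΔR = 0.954 − 0.786 = 0.168

0.168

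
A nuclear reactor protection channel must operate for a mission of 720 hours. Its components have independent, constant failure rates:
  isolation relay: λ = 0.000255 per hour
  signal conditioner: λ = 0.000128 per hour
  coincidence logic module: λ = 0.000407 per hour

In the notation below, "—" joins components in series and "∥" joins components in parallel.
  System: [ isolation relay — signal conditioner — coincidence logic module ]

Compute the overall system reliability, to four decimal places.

0.5662

R(isolation relay) = exp(−0.000255 × 720) = 0.832269
R(signal conditioner) = exp(−0.000128 × 720) = 0.911959
R(coincidence logic module) = exp(−0.000407 × 720) = 0.745992
Series (isolation relay, signal conditioner, and coincidence logic module): 0.832269 × 0.911959 × 0.745992 = 0.5662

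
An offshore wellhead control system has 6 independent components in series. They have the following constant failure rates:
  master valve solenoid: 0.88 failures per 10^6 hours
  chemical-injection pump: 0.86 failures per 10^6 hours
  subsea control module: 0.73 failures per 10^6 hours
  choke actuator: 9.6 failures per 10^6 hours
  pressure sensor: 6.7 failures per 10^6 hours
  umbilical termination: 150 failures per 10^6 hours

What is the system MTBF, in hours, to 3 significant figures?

5930

Series of exponential components: λ_sys = Σ λ_i
λ_sys = 0.00000088 + 0.00000086 + 0.00000073 + 0.0000096 + 0.0000067 + 0.00015 = 1.6877e-04 /h
MTBF = 1 / λ_sys = 5930 h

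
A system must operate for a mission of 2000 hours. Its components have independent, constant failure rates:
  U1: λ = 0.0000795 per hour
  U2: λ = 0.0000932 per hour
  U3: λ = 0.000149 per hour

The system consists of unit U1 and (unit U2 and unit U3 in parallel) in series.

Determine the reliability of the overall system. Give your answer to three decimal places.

R(U1) = exp(−0.0000795 × 2000) = 0.85300
R(U2) = exp(−0.0000932 × 2000) = 0.82994
R(U3) = exp(−0.000149 × 2000) = 0.74230
Parallel (U2 and U3): 1 − (1 − 0.82994)(1 − 0.74230) = 0.95618
Series (U1 and [0.95618]): 0.85300 × 0.95618 = 0.816

0.816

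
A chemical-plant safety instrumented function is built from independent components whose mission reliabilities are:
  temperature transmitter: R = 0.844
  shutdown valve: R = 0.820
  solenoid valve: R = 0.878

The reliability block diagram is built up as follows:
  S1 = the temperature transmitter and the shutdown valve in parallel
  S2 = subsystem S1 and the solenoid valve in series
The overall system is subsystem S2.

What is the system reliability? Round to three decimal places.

0.853

Parallel (temperature transmitter and shutdown valve): 1 − (1 − 0.84400)(1 − 0.82000) = 0.97192
Series ([0.97192] and solenoid valve): 0.97192 × 0.87800 = 0.853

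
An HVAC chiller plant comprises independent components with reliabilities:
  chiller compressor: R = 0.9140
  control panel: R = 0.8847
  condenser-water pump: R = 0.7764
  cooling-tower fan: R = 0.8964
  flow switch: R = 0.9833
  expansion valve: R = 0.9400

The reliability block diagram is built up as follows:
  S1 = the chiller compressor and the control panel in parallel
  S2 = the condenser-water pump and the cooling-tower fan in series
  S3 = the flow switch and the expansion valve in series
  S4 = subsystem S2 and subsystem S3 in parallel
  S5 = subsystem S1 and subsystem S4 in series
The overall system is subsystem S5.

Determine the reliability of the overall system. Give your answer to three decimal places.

0.967

Parallel (chiller compressor and control panel): 1 − (1 − 0.91400)(1 − 0.88470) = 0.99008
Series (condenser-water pump and cooling-tower fan): 0.77640 × 0.89640 = 0.69596
Series (flow switch and expansion valve): 0.98330 × 0.94000 = 0.92430
Parallel ([0.69596] and [0.92430]): 1 − (1 − 0.69596)(1 − 0.92430) = 0.97698
Series ([0.99008] and [0.97698]): 0.99008 × 0.97698 = 0.967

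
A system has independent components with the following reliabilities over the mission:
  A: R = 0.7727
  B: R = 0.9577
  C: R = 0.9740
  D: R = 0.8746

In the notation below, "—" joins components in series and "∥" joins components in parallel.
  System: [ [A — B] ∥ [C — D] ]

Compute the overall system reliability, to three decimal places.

Series (A and B): 0.77270 × 0.95770 = 0.74001
Series (C and D): 0.97400 × 0.87460 = 0.85186
Parallel ([0.74001] and [0.85186]): 1 − (1 − 0.74001)(1 − 0.85186) = 0.961

0.961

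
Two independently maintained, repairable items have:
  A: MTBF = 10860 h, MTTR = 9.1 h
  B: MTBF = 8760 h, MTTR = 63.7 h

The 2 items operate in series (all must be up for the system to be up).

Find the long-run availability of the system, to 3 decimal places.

0.992

A(A) = MTBF/(MTBF+MTTR) = 10860/(10860+9.1) = 0.999163
A(B) = MTBF/(MTBF+MTTR) = 8760/(8760+63.7) = 0.992781
Series availability: 0.999163 × 0.992781 = 0.992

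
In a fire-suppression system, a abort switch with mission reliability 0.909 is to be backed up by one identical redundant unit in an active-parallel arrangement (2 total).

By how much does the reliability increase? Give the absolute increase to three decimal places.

0.083

R_before = 0.909
R_after = 1 − (1 − 0.909)^2 = 0.992
ΔR = 0.992 − 0.909 = 0.083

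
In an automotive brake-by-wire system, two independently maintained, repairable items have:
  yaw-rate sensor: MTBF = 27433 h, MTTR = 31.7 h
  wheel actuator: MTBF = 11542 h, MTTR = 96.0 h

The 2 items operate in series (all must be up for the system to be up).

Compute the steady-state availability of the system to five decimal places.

0.99061

A(yaw-rate sensor) = MTBF/(MTBF+MTTR) = 27433/(27433+31.7) = 0.998846
A(wheel actuator) = MTBF/(MTBF+MTTR) = 11542/(11542+96.0) = 0.991751
Series availability: 0.998846 × 0.991751 = 0.99061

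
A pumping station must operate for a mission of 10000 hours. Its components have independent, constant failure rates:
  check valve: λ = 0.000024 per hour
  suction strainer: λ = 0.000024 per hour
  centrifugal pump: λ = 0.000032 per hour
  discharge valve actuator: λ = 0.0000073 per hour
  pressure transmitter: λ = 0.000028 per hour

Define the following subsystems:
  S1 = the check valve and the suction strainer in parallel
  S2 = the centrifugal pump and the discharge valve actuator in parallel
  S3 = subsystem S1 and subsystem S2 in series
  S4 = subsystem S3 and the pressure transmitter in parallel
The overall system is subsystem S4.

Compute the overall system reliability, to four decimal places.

0.9844

R(check valve) = exp(−0.000024 × 10000) = 0.786628
R(suction strainer) = exp(−0.000024 × 10000) = 0.786628
R(centrifugal pump) = exp(−0.000032 × 10000) = 0.726149
R(discharge valve actuator) = exp(−0.0000073 × 10000) = 0.929601
R(pressure transmitter) = exp(−0.000028 × 10000) = 0.755784
Parallel (check valve and suction strainer): 1 − (1 − 0.786628)(1 − 0.786628) = 0.954472
Parallel (centrifugal pump and discharge valve actuator): 1 − (1 − 0.726149)(1 − 0.929601) = 0.980721
Series ([0.954472] and [0.980721]): 0.954472 × 0.980721 = 0.936071
Parallel ([0.936071] and pressure transmitter): 1 − (1 − 0.936071)(1 − 0.755784) = 0.9844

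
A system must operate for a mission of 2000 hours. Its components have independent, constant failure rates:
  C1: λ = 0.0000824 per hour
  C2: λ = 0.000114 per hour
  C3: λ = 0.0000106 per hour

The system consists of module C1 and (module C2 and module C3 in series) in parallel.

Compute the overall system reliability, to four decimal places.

R(C1) = exp(−0.0000824 × 2000) = 0.848063
R(C2) = exp(−0.000114 × 2000) = 0.796124
R(C3) = exp(−0.0000106 × 2000) = 0.979023
Series (C2 and C3): 0.796124 × 0.979023 = 0.779424
Parallel (C1 and [0.779424]): 1 − (1 − 0.848063)(1 − 0.779424) = 0.9665

0.9665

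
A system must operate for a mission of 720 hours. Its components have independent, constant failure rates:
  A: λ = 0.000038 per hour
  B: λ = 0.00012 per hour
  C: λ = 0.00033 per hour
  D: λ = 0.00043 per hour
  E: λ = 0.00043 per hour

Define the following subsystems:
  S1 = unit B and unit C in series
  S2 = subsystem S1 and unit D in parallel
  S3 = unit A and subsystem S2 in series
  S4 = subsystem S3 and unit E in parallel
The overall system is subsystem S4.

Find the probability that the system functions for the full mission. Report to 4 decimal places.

0.9737

R(A) = exp(−0.000038 × 720) = 0.973011
R(B) = exp(−0.00012 × 720) = 0.917227
R(C) = exp(−0.00033 × 720) = 0.788518
R(D) = exp(−0.00043 × 720) = 0.733740
R(E) = exp(−0.00043 × 720) = 0.733740
Series (B and C): 0.917227 × 0.788518 = 0.723250
Parallel ([0.723250] and D): 1 − (1 − 0.723250)(1 − 0.733740) = 0.926313
Series (A and [0.926313]): 0.973011 × 0.926313 = 0.901313
Parallel ([0.901313] and E): 1 − (1 − 0.901313)(1 − 0.733740) = 0.9737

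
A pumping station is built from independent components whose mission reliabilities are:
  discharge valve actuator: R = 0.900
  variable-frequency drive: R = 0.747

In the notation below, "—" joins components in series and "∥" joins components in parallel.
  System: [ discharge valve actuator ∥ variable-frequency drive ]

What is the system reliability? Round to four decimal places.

0.9747

Parallel (discharge valve actuator and variable-frequency drive): 1 − (1 − 0.900000)(1 − 0.747000) = 0.9747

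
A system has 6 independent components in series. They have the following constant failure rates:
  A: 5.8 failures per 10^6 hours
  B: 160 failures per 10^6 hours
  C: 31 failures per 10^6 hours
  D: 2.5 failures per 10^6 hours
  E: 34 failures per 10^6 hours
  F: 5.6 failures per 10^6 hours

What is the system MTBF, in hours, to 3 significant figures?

Series of exponential components: λ_sys = Σ λ_i
λ_sys = 0.0000058 + 0.00016 + 0.000031 + 0.0000025 + 0.000034 + 0.0000056 = 2.3890e-04 /h
MTBF = 1 / λ_sys = 4190 h

4190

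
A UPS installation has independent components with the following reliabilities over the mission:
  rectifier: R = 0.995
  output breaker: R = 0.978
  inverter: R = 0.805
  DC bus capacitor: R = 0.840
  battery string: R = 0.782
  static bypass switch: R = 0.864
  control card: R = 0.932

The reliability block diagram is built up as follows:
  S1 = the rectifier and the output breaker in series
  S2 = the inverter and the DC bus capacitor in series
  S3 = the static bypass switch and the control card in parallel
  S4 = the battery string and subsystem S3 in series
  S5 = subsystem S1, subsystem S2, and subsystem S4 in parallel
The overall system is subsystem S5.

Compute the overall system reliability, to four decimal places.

0.9980

Series (rectifier and output breaker): 0.995000 × 0.978000 = 0.973110
Series (inverter and DC bus capacitor): 0.805000 × 0.840000 = 0.676200
Parallel (static bypass switch and control card): 1 − (1 − 0.864000)(1 − 0.932000) = 0.990752
Series (battery string and [0.990752]): 0.782000 × 0.990752 = 0.774768
Parallel ([0.973110], [0.676200], and [0.774768]): 1 − (1 − 0.973110)(1 − 0.676200)(1 − 0.774768) = 0.9980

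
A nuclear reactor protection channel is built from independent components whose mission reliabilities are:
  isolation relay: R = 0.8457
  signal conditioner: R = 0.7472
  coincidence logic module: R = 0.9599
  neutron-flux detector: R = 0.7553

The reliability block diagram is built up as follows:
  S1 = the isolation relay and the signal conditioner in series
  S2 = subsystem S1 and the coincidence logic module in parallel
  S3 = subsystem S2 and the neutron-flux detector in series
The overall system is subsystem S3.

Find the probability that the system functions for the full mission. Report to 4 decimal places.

Series (isolation relay and signal conditioner): 0.845700 × 0.747200 = 0.631907
Parallel ([0.631907] and coincidence logic module): 1 − (1 − 0.631907)(1 − 0.959900) = 0.985239
Series ([0.985239] and neutron-flux detector): 0.985239 × 0.755300 = 0.7442

0.7442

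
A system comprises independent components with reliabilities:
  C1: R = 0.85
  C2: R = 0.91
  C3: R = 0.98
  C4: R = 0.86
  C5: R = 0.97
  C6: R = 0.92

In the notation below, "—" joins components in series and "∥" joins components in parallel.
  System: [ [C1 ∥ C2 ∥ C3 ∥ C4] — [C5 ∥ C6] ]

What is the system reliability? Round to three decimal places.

0.998

Parallel (C1, C2, C3, and C4): 1 − (1 − 0.85000)(1 − 0.91000)(1 − 0.98000)(1 − 0.86000) = 0.99996
Parallel (C5 and C6): 1 − (1 − 0.97000)(1 − 0.92000) = 0.99760
Series ([0.99996] and [0.99760]): 0.99996 × 0.99760 = 0.998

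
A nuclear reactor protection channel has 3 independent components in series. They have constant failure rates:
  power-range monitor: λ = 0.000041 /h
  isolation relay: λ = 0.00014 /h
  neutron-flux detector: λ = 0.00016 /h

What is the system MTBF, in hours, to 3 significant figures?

2930

Series of exponential components: λ_sys = Σ λ_i
λ_sys = 0.000041 + 0.00014 + 0.00016 = 3.4100e-04 /h
MTBF = 1 / λ_sys = 2930 h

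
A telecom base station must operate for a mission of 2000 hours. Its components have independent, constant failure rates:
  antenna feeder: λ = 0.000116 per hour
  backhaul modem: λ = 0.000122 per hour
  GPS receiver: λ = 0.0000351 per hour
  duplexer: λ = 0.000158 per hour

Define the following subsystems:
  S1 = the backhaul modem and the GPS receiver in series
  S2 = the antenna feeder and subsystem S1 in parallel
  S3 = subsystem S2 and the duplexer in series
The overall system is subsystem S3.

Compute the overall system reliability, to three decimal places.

R(antenna feeder) = exp(−0.000116 × 2000) = 0.79295
R(backhaul modem) = exp(−0.000122 × 2000) = 0.78349
R(GPS receiver) = exp(−0.0000351 × 2000) = 0.93221
R(duplexer) = exp(−0.000158 × 2000) = 0.72906
Series (backhaul modem and GPS receiver): 0.78349 × 0.93221 = 0.73038
Parallel (antenna feeder and [0.73038]): 1 − (1 − 0.79295)(1 − 0.73038) = 0.94418
Series ([0.94418] and duplexer): 0.94418 × 0.72906 = 0.688

0.688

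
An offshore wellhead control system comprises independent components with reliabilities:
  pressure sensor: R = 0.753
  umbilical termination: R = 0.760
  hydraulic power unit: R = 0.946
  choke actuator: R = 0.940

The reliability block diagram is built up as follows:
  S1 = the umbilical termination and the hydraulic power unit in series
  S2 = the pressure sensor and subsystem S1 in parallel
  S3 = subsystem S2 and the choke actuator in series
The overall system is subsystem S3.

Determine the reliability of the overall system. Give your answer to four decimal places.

0.8747

Series (umbilical termination and hydraulic power unit): 0.760000 × 0.946000 = 0.718960
Parallel (pressure sensor and [0.718960]): 1 − (1 − 0.753000)(1 − 0.718960) = 0.930583
Series ([0.930583] and choke actuator): 0.930583 × 0.940000 = 0.8747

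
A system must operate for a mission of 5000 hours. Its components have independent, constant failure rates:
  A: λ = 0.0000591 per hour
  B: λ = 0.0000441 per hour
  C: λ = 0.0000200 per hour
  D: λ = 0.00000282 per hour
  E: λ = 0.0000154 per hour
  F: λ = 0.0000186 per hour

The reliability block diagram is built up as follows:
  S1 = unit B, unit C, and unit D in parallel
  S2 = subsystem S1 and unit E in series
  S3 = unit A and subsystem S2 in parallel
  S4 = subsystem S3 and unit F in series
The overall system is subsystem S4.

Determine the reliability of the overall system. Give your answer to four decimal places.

R(A) = exp(−0.0000591 × 5000) = 0.744159
R(B) = exp(−0.0000441 × 5000) = 0.802118
R(C) = exp(−0.0000200 × 5000) = 0.904837
R(D) = exp(−0.00000282 × 5000) = 0.985999
R(E) = exp(−0.0000154 × 5000) = 0.925890
R(F) = exp(−0.0000186 × 5000) = 0.911194
Parallel (B, C, and D): 1 − (1 − 0.802118)(1 − 0.904837)(1 − 0.985999) = 0.999736
Series ([0.999736] and E): 0.999736 × 0.925890 = 0.925646
Parallel (A and [0.925646]): 1 − (1 − 0.744159)(1 − 0.925646) = 0.980977
Series ([0.980977] and F): 0.980977 × 0.911194 = 0.8939

0.8939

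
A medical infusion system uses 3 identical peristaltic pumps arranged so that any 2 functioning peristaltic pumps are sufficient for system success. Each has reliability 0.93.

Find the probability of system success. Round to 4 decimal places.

R = Σ_{i=2}^{3} C(3,i) p^i (1−p)^{3−i} with p = 0.93
C(3,2)·0.93^2·0.07^1 = 0.181629
C(3,3)·0.93^3·0.07^0 = 0.804357
Sum = 0.9860

0.9860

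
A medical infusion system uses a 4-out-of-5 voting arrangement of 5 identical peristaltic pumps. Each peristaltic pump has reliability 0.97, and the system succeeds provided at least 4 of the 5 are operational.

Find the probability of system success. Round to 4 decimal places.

R = Σ_{i=4}^{5} C(5,i) p^i (1−p)^{5−i} with p = 0.97
C(5,4)·0.97^4·0.03^1 = 0.132794
C(5,5)·0.97^5·0.03^0 = 0.858734
Sum = 0.9915

0.9915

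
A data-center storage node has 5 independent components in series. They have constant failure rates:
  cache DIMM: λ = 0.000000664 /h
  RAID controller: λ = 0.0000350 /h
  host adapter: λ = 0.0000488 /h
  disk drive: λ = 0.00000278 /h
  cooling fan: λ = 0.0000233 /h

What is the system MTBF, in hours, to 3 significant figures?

9050

Series of exponential components: λ_sys = Σ λ_i
λ_sys = 0.000000664 + 0.0000350 + 0.0000488 + 0.00000278 + 0.0000233 = 1.1054e-04 /h
MTBF = 1 / λ_sys = 9050 h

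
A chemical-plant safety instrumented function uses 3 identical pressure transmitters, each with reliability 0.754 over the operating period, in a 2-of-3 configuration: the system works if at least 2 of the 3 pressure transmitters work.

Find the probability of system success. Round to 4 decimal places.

0.8482

R = Σ_{i=2}^{3} C(3,i) p^i (1−p)^{3−i} with p = 0.754
C(3,2)·0.754^2·0.246^1 = 0.419565
C(3,3)·0.754^3·0.246^0 = 0.428661
Sum = 0.8482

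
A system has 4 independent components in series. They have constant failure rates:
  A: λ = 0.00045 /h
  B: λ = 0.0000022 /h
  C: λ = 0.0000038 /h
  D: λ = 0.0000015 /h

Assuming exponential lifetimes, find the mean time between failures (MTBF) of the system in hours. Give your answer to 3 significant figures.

2190

Series of exponential components: λ_sys = Σ λ_i
λ_sys = 0.00045 + 0.0000022 + 0.0000038 + 0.0000015 = 4.5750e-04 /h
MTBF = 1 / λ_sys = 2190 h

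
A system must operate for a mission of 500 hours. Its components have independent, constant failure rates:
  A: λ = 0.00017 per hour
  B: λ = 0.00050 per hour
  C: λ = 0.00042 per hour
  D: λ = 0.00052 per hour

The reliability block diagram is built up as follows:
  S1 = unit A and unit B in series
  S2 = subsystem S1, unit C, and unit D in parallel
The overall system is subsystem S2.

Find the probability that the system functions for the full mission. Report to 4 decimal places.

R(A) = exp(−0.00017 × 500) = 0.918512
R(B) = exp(−0.00050 × 500) = 0.778801
R(C) = exp(−0.00042 × 500) = 0.810584
R(D) = exp(−0.00052 × 500) = 0.771052
Series (A and B): 0.918512 × 0.778801 = 0.715338
Parallel ([0.715338], C, and D): 1 − (1 − 0.715338)(1 − 0.810584)(1 − 0.771052) = 0.9877

0.9877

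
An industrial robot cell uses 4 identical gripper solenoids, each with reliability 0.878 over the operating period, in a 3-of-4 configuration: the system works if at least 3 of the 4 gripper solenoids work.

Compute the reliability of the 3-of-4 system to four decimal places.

0.9246

R = Σ_{i=3}^{4} C(4,i) p^i (1−p)^{4−i} with p = 0.878
C(4,3)·0.878^3·0.122^1 = 0.330296
C(4,4)·0.878^4·0.122^0 = 0.594262
Sum = 0.9246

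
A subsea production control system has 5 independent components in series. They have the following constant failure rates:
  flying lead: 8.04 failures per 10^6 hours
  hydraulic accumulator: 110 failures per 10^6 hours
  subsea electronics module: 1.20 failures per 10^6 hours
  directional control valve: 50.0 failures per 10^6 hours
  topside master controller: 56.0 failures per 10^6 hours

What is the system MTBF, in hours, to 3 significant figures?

Series of exponential components: λ_sys = Σ λ_i
λ_sys = 0.00000804 + 0.000110 + 0.00000120 + 0.0000500 + 0.0000560 = 2.2524e-04 /h
MTBF = 1 / λ_sys = 4440 h

4440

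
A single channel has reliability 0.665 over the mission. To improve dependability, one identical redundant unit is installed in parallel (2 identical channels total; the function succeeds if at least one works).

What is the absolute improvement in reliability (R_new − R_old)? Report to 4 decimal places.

0.2228

R_before = 0.665
R_after = 1 − (1 − 0.665)^2 = 0.8878
ΔR = 0.8878 − 0.665 = 0.2228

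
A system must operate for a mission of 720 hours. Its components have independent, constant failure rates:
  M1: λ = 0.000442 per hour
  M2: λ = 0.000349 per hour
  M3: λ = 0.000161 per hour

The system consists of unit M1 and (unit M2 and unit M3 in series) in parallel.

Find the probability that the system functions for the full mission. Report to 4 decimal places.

R(M1) = exp(−0.000442 × 720) = 0.727428
R(M2) = exp(−0.000349 × 720) = 0.777805
R(M3) = exp(−0.000161 × 720) = 0.890546
Series (M2 and M3): 0.777805 × 0.890546 = 0.692671
Parallel (M1 and [0.692671]): 1 − (1 − 0.727428)(1 − 0.692671) = 0.9162

0.9162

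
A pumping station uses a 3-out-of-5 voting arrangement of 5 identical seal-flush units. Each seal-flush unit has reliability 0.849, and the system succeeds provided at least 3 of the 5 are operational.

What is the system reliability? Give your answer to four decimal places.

R = Σ_{i=3}^{5} C(5,i) p^i (1−p)^{5−i} with p = 0.849
C(5,3)·0.849^3·0.151^2 = 0.139533
C(5,4)·0.849^4·0.151^1 = 0.392263
C(5,5)·0.849^5·0.151^0 = 0.441101
Sum = 0.9729

0.9729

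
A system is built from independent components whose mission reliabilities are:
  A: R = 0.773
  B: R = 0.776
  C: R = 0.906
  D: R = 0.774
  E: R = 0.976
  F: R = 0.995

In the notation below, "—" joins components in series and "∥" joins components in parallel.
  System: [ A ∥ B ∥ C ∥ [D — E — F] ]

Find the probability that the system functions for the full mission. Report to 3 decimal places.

Series (D, E, and F): 0.77400 × 0.97600 × 0.99500 = 0.75165
Parallel (A, B, C, and [0.75165]): 1 − (1 − 0.77300)(1 − 0.77600)(1 − 0.90600)(1 − 0.75165) = 0.999

0.999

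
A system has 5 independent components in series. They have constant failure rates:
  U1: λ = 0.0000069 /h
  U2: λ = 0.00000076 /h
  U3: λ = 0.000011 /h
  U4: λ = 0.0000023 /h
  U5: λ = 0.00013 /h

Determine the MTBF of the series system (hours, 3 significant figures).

6620

Series of exponential components: λ_sys = Σ λ_i
λ_sys = 0.0000069 + 0.00000076 + 0.000011 + 0.0000023 + 0.00013 = 1.5096e-04 /h
MTBF = 1 / λ_sys = 6620 h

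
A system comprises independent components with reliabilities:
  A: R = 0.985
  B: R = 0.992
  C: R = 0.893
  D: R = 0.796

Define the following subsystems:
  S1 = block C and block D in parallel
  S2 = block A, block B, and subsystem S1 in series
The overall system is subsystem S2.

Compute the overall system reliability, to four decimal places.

0.9558

Parallel (C and D): 1 − (1 − 0.893000)(1 − 0.796000) = 0.978172
Series (A, B, and [0.978172]): 0.985000 × 0.992000 × 0.978172 = 0.9558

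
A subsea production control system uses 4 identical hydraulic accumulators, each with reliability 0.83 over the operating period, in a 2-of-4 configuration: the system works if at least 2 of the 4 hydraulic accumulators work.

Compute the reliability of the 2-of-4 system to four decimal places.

0.9829

R = Σ_{i=2}^{4} C(4,i) p^i (1−p)^{4−i} with p = 0.83
C(4,2)·0.83^2·0.17^2 = 0.119455
C(4,3)·0.83^3·0.17^1 = 0.388815
C(4,4)·0.83^4·0.17^0 = 0.474583
Sum = 0.9829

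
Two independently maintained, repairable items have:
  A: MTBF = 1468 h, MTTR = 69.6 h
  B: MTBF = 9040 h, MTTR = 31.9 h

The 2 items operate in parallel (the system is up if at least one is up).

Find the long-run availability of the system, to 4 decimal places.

A(A) = MTBF/(MTBF+MTTR) = 1468/(1468+69.6) = 0.954735
A(B) = MTBF/(MTBF+MTTR) = 9040/(9040+31.9) = 0.996484
Parallel availability: 1 − (1 − 0.954735)(1 − 0.996484) = 0.9998

0.9998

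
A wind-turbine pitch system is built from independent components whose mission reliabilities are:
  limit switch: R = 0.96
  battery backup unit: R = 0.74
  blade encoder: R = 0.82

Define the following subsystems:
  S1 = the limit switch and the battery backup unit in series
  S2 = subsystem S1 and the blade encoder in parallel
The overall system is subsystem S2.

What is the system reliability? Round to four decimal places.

0.9479

Series (limit switch and battery backup unit): 0.960000 × 0.740000 = 0.710400
Parallel ([0.710400] and blade encoder): 1 − (1 − 0.710400)(1 − 0.820000) = 0.9479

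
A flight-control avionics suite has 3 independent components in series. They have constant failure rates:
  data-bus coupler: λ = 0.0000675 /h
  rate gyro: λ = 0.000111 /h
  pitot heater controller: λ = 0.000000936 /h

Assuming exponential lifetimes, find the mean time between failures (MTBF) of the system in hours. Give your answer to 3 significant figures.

Series of exponential components: λ_sys = Σ λ_i
λ_sys = 0.0000675 + 0.000111 + 0.000000936 = 1.7944e-04 /h
MTBF = 1 / λ_sys = 5570 h

5570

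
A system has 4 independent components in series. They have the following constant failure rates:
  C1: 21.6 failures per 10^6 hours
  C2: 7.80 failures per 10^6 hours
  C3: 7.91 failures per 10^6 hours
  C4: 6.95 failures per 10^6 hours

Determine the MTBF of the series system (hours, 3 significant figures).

22600

Series of exponential components: λ_sys = Σ λ_i
λ_sys = 0.0000216 + 0.00000780 + 0.00000791 + 0.00000695 = 4.4260e-05 /h
MTBF = 1 / λ_sys = 22600 h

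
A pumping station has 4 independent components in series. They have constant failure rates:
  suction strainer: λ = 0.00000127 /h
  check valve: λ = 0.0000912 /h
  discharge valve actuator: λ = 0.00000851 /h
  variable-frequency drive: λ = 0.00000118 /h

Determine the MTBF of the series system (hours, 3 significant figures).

9790

Series of exponential components: λ_sys = Σ λ_i
λ_sys = 0.00000127 + 0.0000912 + 0.00000851 + 0.00000118 = 1.0216e-04 /h
MTBF = 1 / λ_sys = 9790 h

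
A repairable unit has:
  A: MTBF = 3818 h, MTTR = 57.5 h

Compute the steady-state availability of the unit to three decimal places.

0.985

A(A) = MTBF/(MTBF+MTTR) = 3818/(3818+57.5) = 0.985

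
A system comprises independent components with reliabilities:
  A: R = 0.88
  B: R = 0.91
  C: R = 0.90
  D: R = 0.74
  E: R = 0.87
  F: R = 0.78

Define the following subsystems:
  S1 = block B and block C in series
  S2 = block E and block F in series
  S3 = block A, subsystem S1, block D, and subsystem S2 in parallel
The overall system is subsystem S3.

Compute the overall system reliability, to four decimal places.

Series (B and C): 0.910000 × 0.900000 = 0.819000
Series (E and F): 0.870000 × 0.780000 = 0.678600
Parallel (A, [0.819000], D, and [0.678600]): 1 − (1 − 0.880000)(1 − 0.819000)(1 − 0.740000)(1 − 0.678600) = 0.9982

0.9982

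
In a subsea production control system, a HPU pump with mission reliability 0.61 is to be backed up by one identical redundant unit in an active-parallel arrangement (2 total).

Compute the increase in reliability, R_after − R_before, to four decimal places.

R_before = 0.61
R_after = 1 − (1 − 0.61)^2 = 0.8479
ΔR = 0.8479 − 0.61 = 0.2379

0.2379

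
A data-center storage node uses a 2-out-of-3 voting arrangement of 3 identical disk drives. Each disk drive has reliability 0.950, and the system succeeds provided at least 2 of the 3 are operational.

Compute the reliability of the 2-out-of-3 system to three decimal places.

R = Σ_{i=2}^{3} C(3,i) p^i (1−p)^{3−i} with p = 0.950
C(3,2)·0.950^2·0.050^1 = 0.13538
C(3,3)·0.950^3·0.050^0 = 0.85738
Sum = 0.993

0.993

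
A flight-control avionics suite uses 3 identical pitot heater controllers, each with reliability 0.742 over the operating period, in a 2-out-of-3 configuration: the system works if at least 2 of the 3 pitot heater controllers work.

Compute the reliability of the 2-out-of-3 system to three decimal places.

0.835

R = Σ_{i=2}^{3} C(3,i) p^i (1−p)^{3−i} with p = 0.742
C(3,2)·0.742^2·0.258^1 = 0.42614
C(3,3)·0.742^3·0.258^0 = 0.40852
Sum = 0.835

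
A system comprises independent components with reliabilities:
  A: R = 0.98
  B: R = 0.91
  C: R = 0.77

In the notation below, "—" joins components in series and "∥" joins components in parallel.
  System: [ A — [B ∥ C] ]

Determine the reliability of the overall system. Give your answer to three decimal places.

Parallel (B and C): 1 − (1 − 0.91000)(1 − 0.77000) = 0.97930
Series (A and [0.97930]): 0.98000 × 0.97930 = 0.960

0.960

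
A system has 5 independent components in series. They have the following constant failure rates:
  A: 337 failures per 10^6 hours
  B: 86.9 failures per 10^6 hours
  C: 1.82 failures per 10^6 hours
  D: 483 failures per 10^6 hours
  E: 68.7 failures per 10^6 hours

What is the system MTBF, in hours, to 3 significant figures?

1020

Series of exponential components: λ_sys = Σ λ_i
λ_sys = 0.000337 + 0.0000869 + 0.00000182 + 0.000483 + 0.0000687 = 9.7742e-04 /h
MTBF = 1 / λ_sys = 1020 h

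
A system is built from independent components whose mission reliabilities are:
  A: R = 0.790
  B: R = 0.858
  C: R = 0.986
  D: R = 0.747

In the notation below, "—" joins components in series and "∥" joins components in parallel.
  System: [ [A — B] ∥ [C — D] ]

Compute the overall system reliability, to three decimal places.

Series (A and B): 0.79000 × 0.85800 = 0.67782
Series (C and D): 0.98600 × 0.74700 = 0.73654
Parallel ([0.67782] and [0.73654]): 1 − (1 − 0.67782)(1 − 0.73654) = 0.915

0.915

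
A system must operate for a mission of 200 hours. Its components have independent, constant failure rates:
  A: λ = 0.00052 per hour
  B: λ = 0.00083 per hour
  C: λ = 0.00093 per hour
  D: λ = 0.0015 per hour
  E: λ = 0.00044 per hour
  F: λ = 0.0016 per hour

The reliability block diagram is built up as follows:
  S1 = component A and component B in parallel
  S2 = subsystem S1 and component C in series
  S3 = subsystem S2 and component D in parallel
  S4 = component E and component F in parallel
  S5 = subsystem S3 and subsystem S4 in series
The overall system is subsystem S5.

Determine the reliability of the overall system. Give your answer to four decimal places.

0.9308

R(A) = exp(−0.00052 × 200) = 0.901225
R(B) = exp(−0.00083 × 200) = 0.847046
R(C) = exp(−0.00093 × 200) = 0.830274
R(D) = exp(−0.0015 × 200) = 0.740818
R(E) = exp(−0.00044 × 200) = 0.915761
R(F) = exp(−0.0016 × 200) = 0.726149
Parallel (A and B): 1 − (1 − 0.901225)(1 − 0.847046) = 0.984892
Series ([0.984892] and C): 0.984892 × 0.830274 = 0.817730
Parallel ([0.817730] and D): 1 − (1 − 0.817730)(1 − 0.740818) = 0.952759
Parallel (E and F): 1 − (1 − 0.915761)(1 − 0.726149) = 0.976931
Series ([0.952759] and [0.976931]): 0.952759 × 0.976931 = 0.9308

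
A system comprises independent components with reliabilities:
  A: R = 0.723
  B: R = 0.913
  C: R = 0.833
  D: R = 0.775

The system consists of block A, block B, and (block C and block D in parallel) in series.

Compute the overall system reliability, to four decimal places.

0.6353

Parallel (C and D): 1 − (1 − 0.833000)(1 − 0.775000) = 0.962425
Series (A, B, and [0.962425]): 0.723000 × 0.913000 × 0.962425 = 0.6353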